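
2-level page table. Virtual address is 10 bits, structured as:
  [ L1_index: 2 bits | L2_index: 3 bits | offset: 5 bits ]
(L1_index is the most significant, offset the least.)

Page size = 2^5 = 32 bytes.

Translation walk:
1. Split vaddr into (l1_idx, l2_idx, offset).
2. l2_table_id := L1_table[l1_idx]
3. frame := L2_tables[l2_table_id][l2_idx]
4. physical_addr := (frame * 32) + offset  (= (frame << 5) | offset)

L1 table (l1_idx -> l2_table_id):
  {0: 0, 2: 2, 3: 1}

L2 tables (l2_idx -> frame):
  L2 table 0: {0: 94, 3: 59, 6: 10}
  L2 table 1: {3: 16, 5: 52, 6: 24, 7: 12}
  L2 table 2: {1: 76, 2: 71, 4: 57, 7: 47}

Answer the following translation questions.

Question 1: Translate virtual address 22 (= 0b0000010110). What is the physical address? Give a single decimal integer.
vaddr = 22 = 0b0000010110
Split: l1_idx=0, l2_idx=0, offset=22
L1[0] = 0
L2[0][0] = 94
paddr = 94 * 32 + 22 = 3030

Answer: 3030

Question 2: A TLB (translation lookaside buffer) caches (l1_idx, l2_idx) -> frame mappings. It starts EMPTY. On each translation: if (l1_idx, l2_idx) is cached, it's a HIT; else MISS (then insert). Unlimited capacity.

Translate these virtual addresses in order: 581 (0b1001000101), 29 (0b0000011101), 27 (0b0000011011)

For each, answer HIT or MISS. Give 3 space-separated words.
Answer: MISS MISS HIT

Derivation:
vaddr=581: (2,2) not in TLB -> MISS, insert
vaddr=29: (0,0) not in TLB -> MISS, insert
vaddr=27: (0,0) in TLB -> HIT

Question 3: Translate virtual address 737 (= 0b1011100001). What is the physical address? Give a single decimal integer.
vaddr = 737 = 0b1011100001
Split: l1_idx=2, l2_idx=7, offset=1
L1[2] = 2
L2[2][7] = 47
paddr = 47 * 32 + 1 = 1505

Answer: 1505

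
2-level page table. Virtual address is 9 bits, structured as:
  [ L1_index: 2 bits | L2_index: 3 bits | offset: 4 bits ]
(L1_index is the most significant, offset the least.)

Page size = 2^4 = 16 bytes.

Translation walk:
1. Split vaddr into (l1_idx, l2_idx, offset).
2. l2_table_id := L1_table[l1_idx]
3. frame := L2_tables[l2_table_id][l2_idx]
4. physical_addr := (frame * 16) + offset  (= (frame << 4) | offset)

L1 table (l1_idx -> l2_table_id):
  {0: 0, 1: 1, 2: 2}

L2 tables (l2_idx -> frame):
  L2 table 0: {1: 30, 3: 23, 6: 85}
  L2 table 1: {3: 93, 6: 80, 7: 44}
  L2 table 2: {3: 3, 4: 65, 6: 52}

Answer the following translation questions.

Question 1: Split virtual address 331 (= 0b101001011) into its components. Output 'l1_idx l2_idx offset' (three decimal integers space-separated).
Answer: 2 4 11

Derivation:
vaddr = 331 = 0b101001011
  top 2 bits -> l1_idx = 2
  next 3 bits -> l2_idx = 4
  bottom 4 bits -> offset = 11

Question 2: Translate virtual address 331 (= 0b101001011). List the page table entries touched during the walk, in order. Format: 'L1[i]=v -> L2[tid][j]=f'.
vaddr = 331 = 0b101001011
Split: l1_idx=2, l2_idx=4, offset=11

Answer: L1[2]=2 -> L2[2][4]=65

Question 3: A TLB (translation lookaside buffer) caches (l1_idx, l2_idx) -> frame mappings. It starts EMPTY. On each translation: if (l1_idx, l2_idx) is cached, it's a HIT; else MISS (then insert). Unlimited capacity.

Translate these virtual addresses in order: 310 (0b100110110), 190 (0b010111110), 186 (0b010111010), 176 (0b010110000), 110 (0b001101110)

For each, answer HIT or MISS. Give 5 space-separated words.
vaddr=310: (2,3) not in TLB -> MISS, insert
vaddr=190: (1,3) not in TLB -> MISS, insert
vaddr=186: (1,3) in TLB -> HIT
vaddr=176: (1,3) in TLB -> HIT
vaddr=110: (0,6) not in TLB -> MISS, insert

Answer: MISS MISS HIT HIT MISS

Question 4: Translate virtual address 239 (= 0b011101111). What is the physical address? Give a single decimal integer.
Answer: 1295

Derivation:
vaddr = 239 = 0b011101111
Split: l1_idx=1, l2_idx=6, offset=15
L1[1] = 1
L2[1][6] = 80
paddr = 80 * 16 + 15 = 1295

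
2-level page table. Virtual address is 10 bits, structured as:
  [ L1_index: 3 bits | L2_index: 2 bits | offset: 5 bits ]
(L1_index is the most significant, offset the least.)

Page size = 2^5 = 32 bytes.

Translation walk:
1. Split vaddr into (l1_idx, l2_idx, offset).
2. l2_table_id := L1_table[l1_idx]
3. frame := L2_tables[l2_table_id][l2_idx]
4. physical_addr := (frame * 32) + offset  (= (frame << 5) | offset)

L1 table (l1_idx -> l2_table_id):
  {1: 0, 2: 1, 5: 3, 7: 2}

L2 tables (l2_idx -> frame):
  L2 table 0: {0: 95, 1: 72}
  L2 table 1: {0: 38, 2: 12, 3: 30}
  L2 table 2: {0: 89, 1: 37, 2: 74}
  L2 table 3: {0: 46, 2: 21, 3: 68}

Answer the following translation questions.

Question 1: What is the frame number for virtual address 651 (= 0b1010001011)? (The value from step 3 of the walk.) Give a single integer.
Answer: 46

Derivation:
vaddr = 651: l1_idx=5, l2_idx=0
L1[5] = 3; L2[3][0] = 46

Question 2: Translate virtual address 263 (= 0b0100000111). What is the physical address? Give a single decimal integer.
Answer: 1223

Derivation:
vaddr = 263 = 0b0100000111
Split: l1_idx=2, l2_idx=0, offset=7
L1[2] = 1
L2[1][0] = 38
paddr = 38 * 32 + 7 = 1223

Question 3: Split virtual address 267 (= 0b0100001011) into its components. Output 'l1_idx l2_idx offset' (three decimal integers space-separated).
Answer: 2 0 11

Derivation:
vaddr = 267 = 0b0100001011
  top 3 bits -> l1_idx = 2
  next 2 bits -> l2_idx = 0
  bottom 5 bits -> offset = 11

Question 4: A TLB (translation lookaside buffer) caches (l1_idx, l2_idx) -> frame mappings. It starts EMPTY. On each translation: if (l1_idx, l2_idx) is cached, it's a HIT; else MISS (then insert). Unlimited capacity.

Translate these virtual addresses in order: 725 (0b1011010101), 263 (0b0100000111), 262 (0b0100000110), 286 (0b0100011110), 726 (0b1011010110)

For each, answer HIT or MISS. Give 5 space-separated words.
vaddr=725: (5,2) not in TLB -> MISS, insert
vaddr=263: (2,0) not in TLB -> MISS, insert
vaddr=262: (2,0) in TLB -> HIT
vaddr=286: (2,0) in TLB -> HIT
vaddr=726: (5,2) in TLB -> HIT

Answer: MISS MISS HIT HIT HIT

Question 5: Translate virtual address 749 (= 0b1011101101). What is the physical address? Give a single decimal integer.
Answer: 2189

Derivation:
vaddr = 749 = 0b1011101101
Split: l1_idx=5, l2_idx=3, offset=13
L1[5] = 3
L2[3][3] = 68
paddr = 68 * 32 + 13 = 2189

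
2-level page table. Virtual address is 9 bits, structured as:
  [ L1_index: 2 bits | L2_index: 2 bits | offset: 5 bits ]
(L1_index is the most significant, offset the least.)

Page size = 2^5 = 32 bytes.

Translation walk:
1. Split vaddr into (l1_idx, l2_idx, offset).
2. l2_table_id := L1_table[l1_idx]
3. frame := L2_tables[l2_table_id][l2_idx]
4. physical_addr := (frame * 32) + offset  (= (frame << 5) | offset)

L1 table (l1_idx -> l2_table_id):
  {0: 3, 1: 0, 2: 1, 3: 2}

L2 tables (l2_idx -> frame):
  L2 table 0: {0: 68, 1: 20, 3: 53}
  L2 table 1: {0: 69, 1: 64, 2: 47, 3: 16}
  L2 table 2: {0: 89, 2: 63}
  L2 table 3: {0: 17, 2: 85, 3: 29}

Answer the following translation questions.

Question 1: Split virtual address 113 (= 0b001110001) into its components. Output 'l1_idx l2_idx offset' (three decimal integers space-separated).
Answer: 0 3 17

Derivation:
vaddr = 113 = 0b001110001
  top 2 bits -> l1_idx = 0
  next 2 bits -> l2_idx = 3
  bottom 5 bits -> offset = 17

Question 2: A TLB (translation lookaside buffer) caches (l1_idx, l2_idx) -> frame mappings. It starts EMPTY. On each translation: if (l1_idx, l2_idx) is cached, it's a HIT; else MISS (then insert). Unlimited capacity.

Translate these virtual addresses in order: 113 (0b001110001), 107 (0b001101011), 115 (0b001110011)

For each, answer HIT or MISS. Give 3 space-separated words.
Answer: MISS HIT HIT

Derivation:
vaddr=113: (0,3) not in TLB -> MISS, insert
vaddr=107: (0,3) in TLB -> HIT
vaddr=115: (0,3) in TLB -> HIT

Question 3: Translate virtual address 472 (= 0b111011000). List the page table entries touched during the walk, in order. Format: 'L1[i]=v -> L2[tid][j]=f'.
Answer: L1[3]=2 -> L2[2][2]=63

Derivation:
vaddr = 472 = 0b111011000
Split: l1_idx=3, l2_idx=2, offset=24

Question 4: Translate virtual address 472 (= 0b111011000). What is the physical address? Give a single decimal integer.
vaddr = 472 = 0b111011000
Split: l1_idx=3, l2_idx=2, offset=24
L1[3] = 2
L2[2][2] = 63
paddr = 63 * 32 + 24 = 2040

Answer: 2040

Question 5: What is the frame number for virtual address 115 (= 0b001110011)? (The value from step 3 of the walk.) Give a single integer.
Answer: 29

Derivation:
vaddr = 115: l1_idx=0, l2_idx=3
L1[0] = 3; L2[3][3] = 29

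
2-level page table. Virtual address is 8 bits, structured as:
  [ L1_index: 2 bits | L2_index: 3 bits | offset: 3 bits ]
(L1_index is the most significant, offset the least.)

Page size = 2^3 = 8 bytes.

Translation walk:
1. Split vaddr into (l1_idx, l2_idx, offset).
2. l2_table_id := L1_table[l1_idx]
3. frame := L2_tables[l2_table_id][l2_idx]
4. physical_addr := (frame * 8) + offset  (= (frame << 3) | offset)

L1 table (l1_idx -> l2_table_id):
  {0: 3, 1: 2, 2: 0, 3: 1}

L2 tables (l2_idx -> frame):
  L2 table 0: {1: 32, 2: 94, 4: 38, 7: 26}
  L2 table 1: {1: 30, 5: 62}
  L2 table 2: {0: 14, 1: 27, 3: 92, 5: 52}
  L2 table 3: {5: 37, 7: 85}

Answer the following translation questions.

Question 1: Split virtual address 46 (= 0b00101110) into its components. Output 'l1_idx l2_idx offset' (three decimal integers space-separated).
Answer: 0 5 6

Derivation:
vaddr = 46 = 0b00101110
  top 2 bits -> l1_idx = 0
  next 3 bits -> l2_idx = 5
  bottom 3 bits -> offset = 6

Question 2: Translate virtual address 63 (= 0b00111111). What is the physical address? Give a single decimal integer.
Answer: 687

Derivation:
vaddr = 63 = 0b00111111
Split: l1_idx=0, l2_idx=7, offset=7
L1[0] = 3
L2[3][7] = 85
paddr = 85 * 8 + 7 = 687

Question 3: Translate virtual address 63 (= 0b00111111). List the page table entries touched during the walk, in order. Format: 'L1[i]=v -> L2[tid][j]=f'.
vaddr = 63 = 0b00111111
Split: l1_idx=0, l2_idx=7, offset=7

Answer: L1[0]=3 -> L2[3][7]=85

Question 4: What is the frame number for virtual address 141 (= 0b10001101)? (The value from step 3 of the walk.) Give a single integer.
Answer: 32

Derivation:
vaddr = 141: l1_idx=2, l2_idx=1
L1[2] = 0; L2[0][1] = 32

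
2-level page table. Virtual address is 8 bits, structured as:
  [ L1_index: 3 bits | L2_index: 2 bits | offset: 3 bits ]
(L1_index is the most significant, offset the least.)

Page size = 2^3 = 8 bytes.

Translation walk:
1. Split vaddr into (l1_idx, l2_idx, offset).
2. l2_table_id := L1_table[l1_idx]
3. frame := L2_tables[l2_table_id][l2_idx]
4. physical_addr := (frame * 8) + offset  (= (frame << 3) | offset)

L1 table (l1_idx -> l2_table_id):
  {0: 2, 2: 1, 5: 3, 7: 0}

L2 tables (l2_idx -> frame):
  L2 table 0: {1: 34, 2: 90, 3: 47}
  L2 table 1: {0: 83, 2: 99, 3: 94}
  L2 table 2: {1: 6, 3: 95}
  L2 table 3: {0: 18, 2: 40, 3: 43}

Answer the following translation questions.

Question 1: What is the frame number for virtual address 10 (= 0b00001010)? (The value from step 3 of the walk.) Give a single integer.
vaddr = 10: l1_idx=0, l2_idx=1
L1[0] = 2; L2[2][1] = 6

Answer: 6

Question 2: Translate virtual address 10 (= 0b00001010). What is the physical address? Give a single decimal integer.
vaddr = 10 = 0b00001010
Split: l1_idx=0, l2_idx=1, offset=2
L1[0] = 2
L2[2][1] = 6
paddr = 6 * 8 + 2 = 50

Answer: 50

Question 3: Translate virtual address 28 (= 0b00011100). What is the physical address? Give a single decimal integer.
Answer: 764

Derivation:
vaddr = 28 = 0b00011100
Split: l1_idx=0, l2_idx=3, offset=4
L1[0] = 2
L2[2][3] = 95
paddr = 95 * 8 + 4 = 764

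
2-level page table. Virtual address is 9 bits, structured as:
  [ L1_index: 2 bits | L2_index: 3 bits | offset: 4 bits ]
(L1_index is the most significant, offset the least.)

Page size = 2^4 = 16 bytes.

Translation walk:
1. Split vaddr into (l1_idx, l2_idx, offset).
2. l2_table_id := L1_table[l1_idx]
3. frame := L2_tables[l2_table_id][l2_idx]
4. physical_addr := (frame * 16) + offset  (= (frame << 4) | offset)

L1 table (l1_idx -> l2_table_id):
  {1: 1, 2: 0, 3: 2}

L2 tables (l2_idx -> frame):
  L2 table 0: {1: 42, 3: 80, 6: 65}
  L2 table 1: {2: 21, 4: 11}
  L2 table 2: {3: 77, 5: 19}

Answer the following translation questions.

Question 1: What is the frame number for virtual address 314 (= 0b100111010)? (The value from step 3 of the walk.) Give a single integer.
vaddr = 314: l1_idx=2, l2_idx=3
L1[2] = 0; L2[0][3] = 80

Answer: 80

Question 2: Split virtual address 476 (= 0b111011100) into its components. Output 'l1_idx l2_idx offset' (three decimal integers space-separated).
vaddr = 476 = 0b111011100
  top 2 bits -> l1_idx = 3
  next 3 bits -> l2_idx = 5
  bottom 4 bits -> offset = 12

Answer: 3 5 12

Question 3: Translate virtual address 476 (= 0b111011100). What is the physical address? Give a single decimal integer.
Answer: 316

Derivation:
vaddr = 476 = 0b111011100
Split: l1_idx=3, l2_idx=5, offset=12
L1[3] = 2
L2[2][5] = 19
paddr = 19 * 16 + 12 = 316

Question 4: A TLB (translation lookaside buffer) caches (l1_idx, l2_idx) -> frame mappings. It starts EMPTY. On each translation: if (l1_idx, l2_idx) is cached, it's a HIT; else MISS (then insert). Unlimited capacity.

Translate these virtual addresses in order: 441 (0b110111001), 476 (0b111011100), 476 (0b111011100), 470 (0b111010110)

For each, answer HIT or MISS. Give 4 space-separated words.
vaddr=441: (3,3) not in TLB -> MISS, insert
vaddr=476: (3,5) not in TLB -> MISS, insert
vaddr=476: (3,5) in TLB -> HIT
vaddr=470: (3,5) in TLB -> HIT

Answer: MISS MISS HIT HIT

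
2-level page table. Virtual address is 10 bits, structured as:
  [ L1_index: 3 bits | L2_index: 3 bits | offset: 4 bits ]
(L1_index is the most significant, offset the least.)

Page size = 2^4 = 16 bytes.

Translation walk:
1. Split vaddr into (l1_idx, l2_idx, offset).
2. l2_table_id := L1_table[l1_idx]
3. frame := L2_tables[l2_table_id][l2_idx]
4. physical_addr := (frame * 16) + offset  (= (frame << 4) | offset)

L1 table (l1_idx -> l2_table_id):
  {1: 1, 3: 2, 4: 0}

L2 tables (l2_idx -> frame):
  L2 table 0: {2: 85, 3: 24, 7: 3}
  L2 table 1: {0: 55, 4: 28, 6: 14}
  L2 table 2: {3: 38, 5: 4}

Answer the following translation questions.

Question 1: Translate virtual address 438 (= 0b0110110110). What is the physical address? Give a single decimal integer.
vaddr = 438 = 0b0110110110
Split: l1_idx=3, l2_idx=3, offset=6
L1[3] = 2
L2[2][3] = 38
paddr = 38 * 16 + 6 = 614

Answer: 614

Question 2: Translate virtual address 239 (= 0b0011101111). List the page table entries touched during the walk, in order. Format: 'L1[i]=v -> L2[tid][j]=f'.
vaddr = 239 = 0b0011101111
Split: l1_idx=1, l2_idx=6, offset=15

Answer: L1[1]=1 -> L2[1][6]=14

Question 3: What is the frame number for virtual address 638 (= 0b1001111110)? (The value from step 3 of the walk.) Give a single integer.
vaddr = 638: l1_idx=4, l2_idx=7
L1[4] = 0; L2[0][7] = 3

Answer: 3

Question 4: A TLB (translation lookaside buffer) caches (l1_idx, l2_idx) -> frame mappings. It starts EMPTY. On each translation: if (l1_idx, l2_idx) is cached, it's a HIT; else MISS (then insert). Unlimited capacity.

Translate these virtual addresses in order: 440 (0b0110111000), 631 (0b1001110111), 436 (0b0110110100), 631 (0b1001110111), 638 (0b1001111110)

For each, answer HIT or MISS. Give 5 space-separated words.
Answer: MISS MISS HIT HIT HIT

Derivation:
vaddr=440: (3,3) not in TLB -> MISS, insert
vaddr=631: (4,7) not in TLB -> MISS, insert
vaddr=436: (3,3) in TLB -> HIT
vaddr=631: (4,7) in TLB -> HIT
vaddr=638: (4,7) in TLB -> HIT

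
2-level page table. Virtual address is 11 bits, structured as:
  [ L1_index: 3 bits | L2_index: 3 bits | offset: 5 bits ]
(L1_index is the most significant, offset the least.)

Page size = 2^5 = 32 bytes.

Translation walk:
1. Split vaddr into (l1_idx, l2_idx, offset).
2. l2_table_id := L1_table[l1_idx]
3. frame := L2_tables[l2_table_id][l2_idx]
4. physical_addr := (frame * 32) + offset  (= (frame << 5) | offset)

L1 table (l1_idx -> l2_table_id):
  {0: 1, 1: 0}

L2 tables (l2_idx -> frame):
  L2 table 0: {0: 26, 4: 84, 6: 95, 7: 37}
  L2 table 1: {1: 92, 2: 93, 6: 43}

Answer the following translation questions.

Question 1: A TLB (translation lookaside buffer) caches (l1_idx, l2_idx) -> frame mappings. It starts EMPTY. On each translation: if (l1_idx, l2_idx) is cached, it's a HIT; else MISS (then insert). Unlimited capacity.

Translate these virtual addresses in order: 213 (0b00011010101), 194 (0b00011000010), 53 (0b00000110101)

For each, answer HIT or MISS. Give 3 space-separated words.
Answer: MISS HIT MISS

Derivation:
vaddr=213: (0,6) not in TLB -> MISS, insert
vaddr=194: (0,6) in TLB -> HIT
vaddr=53: (0,1) not in TLB -> MISS, insert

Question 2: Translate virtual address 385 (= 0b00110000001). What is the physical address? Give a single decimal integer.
Answer: 2689

Derivation:
vaddr = 385 = 0b00110000001
Split: l1_idx=1, l2_idx=4, offset=1
L1[1] = 0
L2[0][4] = 84
paddr = 84 * 32 + 1 = 2689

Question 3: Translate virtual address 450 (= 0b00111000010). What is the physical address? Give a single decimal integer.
vaddr = 450 = 0b00111000010
Split: l1_idx=1, l2_idx=6, offset=2
L1[1] = 0
L2[0][6] = 95
paddr = 95 * 32 + 2 = 3042

Answer: 3042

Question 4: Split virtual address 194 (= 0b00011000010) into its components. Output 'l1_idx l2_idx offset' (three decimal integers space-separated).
Answer: 0 6 2

Derivation:
vaddr = 194 = 0b00011000010
  top 3 bits -> l1_idx = 0
  next 3 bits -> l2_idx = 6
  bottom 5 bits -> offset = 2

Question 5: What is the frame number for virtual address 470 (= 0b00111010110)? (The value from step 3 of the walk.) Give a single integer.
Answer: 95

Derivation:
vaddr = 470: l1_idx=1, l2_idx=6
L1[1] = 0; L2[0][6] = 95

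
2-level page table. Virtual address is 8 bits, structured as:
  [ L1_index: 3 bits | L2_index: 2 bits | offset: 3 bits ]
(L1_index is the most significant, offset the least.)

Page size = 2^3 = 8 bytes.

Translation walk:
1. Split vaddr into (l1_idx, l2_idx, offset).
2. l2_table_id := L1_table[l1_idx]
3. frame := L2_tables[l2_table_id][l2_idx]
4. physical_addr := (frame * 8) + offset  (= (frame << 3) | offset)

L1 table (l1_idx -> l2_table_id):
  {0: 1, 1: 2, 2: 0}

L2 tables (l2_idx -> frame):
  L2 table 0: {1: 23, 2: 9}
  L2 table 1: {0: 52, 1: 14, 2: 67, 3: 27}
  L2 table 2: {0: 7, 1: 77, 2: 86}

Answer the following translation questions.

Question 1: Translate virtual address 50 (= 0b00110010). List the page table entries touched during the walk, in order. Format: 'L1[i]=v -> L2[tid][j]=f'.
Answer: L1[1]=2 -> L2[2][2]=86

Derivation:
vaddr = 50 = 0b00110010
Split: l1_idx=1, l2_idx=2, offset=2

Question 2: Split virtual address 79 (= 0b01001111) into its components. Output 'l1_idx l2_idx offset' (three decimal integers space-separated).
vaddr = 79 = 0b01001111
  top 3 bits -> l1_idx = 2
  next 2 bits -> l2_idx = 1
  bottom 3 bits -> offset = 7

Answer: 2 1 7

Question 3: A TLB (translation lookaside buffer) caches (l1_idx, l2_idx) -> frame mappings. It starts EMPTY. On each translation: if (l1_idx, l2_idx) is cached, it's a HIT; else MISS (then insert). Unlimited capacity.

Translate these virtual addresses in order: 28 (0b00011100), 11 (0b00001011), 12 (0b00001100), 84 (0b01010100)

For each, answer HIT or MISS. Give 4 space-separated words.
Answer: MISS MISS HIT MISS

Derivation:
vaddr=28: (0,3) not in TLB -> MISS, insert
vaddr=11: (0,1) not in TLB -> MISS, insert
vaddr=12: (0,1) in TLB -> HIT
vaddr=84: (2,2) not in TLB -> MISS, insert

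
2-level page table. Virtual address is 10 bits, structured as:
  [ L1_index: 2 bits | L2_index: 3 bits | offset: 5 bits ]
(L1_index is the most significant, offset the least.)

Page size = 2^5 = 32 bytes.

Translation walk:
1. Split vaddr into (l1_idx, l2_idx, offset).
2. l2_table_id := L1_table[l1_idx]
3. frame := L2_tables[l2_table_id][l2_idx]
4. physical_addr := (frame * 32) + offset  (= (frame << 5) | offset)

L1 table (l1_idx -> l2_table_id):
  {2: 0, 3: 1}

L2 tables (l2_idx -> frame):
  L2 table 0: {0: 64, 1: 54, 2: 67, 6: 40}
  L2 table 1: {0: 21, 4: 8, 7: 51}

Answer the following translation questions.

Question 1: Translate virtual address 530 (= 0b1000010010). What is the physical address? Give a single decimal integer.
vaddr = 530 = 0b1000010010
Split: l1_idx=2, l2_idx=0, offset=18
L1[2] = 0
L2[0][0] = 64
paddr = 64 * 32 + 18 = 2066

Answer: 2066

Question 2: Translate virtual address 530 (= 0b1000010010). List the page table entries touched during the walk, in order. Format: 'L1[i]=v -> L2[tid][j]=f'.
vaddr = 530 = 0b1000010010
Split: l1_idx=2, l2_idx=0, offset=18

Answer: L1[2]=0 -> L2[0][0]=64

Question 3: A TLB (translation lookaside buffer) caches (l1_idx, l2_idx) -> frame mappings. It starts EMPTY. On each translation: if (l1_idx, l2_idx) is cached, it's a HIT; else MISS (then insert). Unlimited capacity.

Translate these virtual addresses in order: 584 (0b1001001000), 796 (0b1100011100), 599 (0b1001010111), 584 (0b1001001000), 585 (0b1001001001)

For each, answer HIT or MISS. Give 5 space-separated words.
Answer: MISS MISS HIT HIT HIT

Derivation:
vaddr=584: (2,2) not in TLB -> MISS, insert
vaddr=796: (3,0) not in TLB -> MISS, insert
vaddr=599: (2,2) in TLB -> HIT
vaddr=584: (2,2) in TLB -> HIT
vaddr=585: (2,2) in TLB -> HIT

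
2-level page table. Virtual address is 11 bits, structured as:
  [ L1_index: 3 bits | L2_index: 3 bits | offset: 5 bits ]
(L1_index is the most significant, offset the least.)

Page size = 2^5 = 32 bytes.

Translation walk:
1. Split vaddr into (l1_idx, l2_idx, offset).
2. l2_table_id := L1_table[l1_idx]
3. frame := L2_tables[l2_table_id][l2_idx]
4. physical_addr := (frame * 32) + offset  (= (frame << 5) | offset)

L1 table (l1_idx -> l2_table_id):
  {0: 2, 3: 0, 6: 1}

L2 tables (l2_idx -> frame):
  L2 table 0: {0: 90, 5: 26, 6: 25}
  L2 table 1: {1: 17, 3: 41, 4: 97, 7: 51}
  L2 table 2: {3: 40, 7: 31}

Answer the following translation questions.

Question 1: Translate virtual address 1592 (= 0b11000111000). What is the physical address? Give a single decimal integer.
vaddr = 1592 = 0b11000111000
Split: l1_idx=6, l2_idx=1, offset=24
L1[6] = 1
L2[1][1] = 17
paddr = 17 * 32 + 24 = 568

Answer: 568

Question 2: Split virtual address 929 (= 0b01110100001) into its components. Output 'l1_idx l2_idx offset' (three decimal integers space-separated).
Answer: 3 5 1

Derivation:
vaddr = 929 = 0b01110100001
  top 3 bits -> l1_idx = 3
  next 3 bits -> l2_idx = 5
  bottom 5 bits -> offset = 1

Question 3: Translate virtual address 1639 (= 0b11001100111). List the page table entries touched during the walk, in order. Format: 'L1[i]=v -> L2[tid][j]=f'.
vaddr = 1639 = 0b11001100111
Split: l1_idx=6, l2_idx=3, offset=7

Answer: L1[6]=1 -> L2[1][3]=41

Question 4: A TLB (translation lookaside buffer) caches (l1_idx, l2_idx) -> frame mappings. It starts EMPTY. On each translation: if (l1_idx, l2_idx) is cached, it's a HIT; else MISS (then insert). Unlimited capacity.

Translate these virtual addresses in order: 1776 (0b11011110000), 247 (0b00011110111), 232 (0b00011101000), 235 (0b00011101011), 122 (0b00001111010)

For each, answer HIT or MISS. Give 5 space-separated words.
vaddr=1776: (6,7) not in TLB -> MISS, insert
vaddr=247: (0,7) not in TLB -> MISS, insert
vaddr=232: (0,7) in TLB -> HIT
vaddr=235: (0,7) in TLB -> HIT
vaddr=122: (0,3) not in TLB -> MISS, insert

Answer: MISS MISS HIT HIT MISS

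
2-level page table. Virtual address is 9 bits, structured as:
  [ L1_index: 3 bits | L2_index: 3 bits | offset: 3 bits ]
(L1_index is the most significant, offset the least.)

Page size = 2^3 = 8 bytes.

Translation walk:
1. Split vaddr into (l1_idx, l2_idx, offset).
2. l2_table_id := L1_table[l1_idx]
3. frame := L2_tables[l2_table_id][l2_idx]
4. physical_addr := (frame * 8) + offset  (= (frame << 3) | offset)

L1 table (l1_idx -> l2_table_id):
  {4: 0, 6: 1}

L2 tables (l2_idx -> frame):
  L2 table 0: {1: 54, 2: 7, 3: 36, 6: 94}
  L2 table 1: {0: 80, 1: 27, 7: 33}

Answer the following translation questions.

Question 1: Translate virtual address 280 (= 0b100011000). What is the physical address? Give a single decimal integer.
vaddr = 280 = 0b100011000
Split: l1_idx=4, l2_idx=3, offset=0
L1[4] = 0
L2[0][3] = 36
paddr = 36 * 8 + 0 = 288

Answer: 288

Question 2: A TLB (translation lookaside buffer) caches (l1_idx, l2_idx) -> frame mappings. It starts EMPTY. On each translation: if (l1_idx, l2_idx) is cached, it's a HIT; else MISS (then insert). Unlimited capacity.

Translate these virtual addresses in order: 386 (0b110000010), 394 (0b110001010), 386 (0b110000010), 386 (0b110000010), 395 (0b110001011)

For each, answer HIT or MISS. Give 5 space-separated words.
Answer: MISS MISS HIT HIT HIT

Derivation:
vaddr=386: (6,0) not in TLB -> MISS, insert
vaddr=394: (6,1) not in TLB -> MISS, insert
vaddr=386: (6,0) in TLB -> HIT
vaddr=386: (6,0) in TLB -> HIT
vaddr=395: (6,1) in TLB -> HIT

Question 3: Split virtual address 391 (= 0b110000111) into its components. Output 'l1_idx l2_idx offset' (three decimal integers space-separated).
Answer: 6 0 7

Derivation:
vaddr = 391 = 0b110000111
  top 3 bits -> l1_idx = 6
  next 3 bits -> l2_idx = 0
  bottom 3 bits -> offset = 7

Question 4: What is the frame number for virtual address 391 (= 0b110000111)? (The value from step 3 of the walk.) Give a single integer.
Answer: 80

Derivation:
vaddr = 391: l1_idx=6, l2_idx=0
L1[6] = 1; L2[1][0] = 80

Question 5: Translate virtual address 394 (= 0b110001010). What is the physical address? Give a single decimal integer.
vaddr = 394 = 0b110001010
Split: l1_idx=6, l2_idx=1, offset=2
L1[6] = 1
L2[1][1] = 27
paddr = 27 * 8 + 2 = 218

Answer: 218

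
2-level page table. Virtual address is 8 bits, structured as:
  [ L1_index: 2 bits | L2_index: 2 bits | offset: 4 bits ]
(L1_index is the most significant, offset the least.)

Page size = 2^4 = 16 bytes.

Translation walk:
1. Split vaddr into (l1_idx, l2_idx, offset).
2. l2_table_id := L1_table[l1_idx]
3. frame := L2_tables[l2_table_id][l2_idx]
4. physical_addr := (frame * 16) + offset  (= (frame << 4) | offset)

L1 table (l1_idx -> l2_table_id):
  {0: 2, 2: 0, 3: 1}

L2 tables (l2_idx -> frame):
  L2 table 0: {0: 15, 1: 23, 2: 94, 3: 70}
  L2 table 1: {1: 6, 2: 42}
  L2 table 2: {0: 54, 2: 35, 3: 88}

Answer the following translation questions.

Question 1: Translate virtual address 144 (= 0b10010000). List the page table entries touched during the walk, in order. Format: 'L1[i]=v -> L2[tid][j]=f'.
Answer: L1[2]=0 -> L2[0][1]=23

Derivation:
vaddr = 144 = 0b10010000
Split: l1_idx=2, l2_idx=1, offset=0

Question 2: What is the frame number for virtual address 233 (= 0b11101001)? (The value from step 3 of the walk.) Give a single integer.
Answer: 42

Derivation:
vaddr = 233: l1_idx=3, l2_idx=2
L1[3] = 1; L2[1][2] = 42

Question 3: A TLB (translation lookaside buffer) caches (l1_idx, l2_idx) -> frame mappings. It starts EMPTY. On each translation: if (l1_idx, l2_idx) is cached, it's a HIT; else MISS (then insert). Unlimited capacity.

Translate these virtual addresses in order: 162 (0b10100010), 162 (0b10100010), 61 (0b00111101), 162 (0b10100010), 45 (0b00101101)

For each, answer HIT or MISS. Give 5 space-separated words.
vaddr=162: (2,2) not in TLB -> MISS, insert
vaddr=162: (2,2) in TLB -> HIT
vaddr=61: (0,3) not in TLB -> MISS, insert
vaddr=162: (2,2) in TLB -> HIT
vaddr=45: (0,2) not in TLB -> MISS, insert

Answer: MISS HIT MISS HIT MISS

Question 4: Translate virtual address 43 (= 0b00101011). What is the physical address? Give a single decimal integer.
Answer: 571

Derivation:
vaddr = 43 = 0b00101011
Split: l1_idx=0, l2_idx=2, offset=11
L1[0] = 2
L2[2][2] = 35
paddr = 35 * 16 + 11 = 571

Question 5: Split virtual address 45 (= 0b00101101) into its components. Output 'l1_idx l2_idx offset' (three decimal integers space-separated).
Answer: 0 2 13

Derivation:
vaddr = 45 = 0b00101101
  top 2 bits -> l1_idx = 0
  next 2 bits -> l2_idx = 2
  bottom 4 bits -> offset = 13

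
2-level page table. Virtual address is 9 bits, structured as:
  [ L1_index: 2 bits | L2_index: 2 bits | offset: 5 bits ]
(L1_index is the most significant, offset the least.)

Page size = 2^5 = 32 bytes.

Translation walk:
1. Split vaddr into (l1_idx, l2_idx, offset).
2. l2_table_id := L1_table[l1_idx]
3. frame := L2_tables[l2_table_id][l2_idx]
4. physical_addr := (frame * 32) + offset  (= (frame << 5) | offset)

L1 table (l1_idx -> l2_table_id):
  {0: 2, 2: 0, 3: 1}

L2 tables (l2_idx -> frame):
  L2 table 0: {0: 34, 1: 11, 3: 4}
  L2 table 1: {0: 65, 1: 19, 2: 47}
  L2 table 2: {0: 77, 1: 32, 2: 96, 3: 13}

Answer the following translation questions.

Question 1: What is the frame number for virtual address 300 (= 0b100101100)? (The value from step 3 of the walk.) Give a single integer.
Answer: 11

Derivation:
vaddr = 300: l1_idx=2, l2_idx=1
L1[2] = 0; L2[0][1] = 11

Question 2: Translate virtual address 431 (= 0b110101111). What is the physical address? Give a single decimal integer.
Answer: 623

Derivation:
vaddr = 431 = 0b110101111
Split: l1_idx=3, l2_idx=1, offset=15
L1[3] = 1
L2[1][1] = 19
paddr = 19 * 32 + 15 = 623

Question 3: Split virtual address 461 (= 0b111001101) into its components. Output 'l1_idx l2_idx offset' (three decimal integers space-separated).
vaddr = 461 = 0b111001101
  top 2 bits -> l1_idx = 3
  next 2 bits -> l2_idx = 2
  bottom 5 bits -> offset = 13

Answer: 3 2 13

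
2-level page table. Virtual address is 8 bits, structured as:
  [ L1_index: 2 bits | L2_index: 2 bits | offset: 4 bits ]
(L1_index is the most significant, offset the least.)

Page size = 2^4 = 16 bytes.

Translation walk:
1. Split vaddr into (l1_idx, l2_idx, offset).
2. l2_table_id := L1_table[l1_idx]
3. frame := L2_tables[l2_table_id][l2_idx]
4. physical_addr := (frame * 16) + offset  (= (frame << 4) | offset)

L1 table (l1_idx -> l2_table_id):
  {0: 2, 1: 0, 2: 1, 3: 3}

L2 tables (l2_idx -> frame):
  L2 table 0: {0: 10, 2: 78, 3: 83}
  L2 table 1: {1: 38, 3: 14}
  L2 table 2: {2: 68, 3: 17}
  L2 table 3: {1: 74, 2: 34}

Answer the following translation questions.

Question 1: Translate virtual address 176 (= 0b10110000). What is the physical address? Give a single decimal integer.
vaddr = 176 = 0b10110000
Split: l1_idx=2, l2_idx=3, offset=0
L1[2] = 1
L2[1][3] = 14
paddr = 14 * 16 + 0 = 224

Answer: 224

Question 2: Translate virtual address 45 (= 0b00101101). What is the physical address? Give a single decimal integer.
vaddr = 45 = 0b00101101
Split: l1_idx=0, l2_idx=2, offset=13
L1[0] = 2
L2[2][2] = 68
paddr = 68 * 16 + 13 = 1101

Answer: 1101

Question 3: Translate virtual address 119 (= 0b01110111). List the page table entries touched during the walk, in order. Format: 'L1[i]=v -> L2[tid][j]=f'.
vaddr = 119 = 0b01110111
Split: l1_idx=1, l2_idx=3, offset=7

Answer: L1[1]=0 -> L2[0][3]=83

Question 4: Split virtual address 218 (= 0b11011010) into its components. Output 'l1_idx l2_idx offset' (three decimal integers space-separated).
Answer: 3 1 10

Derivation:
vaddr = 218 = 0b11011010
  top 2 bits -> l1_idx = 3
  next 2 bits -> l2_idx = 1
  bottom 4 bits -> offset = 10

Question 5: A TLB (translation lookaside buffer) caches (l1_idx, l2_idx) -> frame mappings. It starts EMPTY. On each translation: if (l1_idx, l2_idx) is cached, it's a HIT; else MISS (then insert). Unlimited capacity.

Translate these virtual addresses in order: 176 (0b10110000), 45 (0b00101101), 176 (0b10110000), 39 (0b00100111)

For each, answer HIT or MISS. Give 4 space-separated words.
vaddr=176: (2,3) not in TLB -> MISS, insert
vaddr=45: (0,2) not in TLB -> MISS, insert
vaddr=176: (2,3) in TLB -> HIT
vaddr=39: (0,2) in TLB -> HIT

Answer: MISS MISS HIT HIT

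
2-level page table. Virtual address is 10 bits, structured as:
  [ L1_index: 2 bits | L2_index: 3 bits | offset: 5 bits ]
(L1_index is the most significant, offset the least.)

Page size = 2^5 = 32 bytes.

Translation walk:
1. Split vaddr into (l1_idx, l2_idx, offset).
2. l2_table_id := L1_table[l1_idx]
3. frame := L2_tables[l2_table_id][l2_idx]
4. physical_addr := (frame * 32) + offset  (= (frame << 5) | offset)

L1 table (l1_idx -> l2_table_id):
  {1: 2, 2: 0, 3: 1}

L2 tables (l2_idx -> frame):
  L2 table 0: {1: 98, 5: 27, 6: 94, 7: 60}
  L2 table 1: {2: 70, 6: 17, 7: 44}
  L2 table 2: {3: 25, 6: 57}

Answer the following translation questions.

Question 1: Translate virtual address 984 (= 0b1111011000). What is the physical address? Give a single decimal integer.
vaddr = 984 = 0b1111011000
Split: l1_idx=3, l2_idx=6, offset=24
L1[3] = 1
L2[1][6] = 17
paddr = 17 * 32 + 24 = 568

Answer: 568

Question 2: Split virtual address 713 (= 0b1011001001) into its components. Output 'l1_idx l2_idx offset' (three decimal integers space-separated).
Answer: 2 6 9

Derivation:
vaddr = 713 = 0b1011001001
  top 2 bits -> l1_idx = 2
  next 3 bits -> l2_idx = 6
  bottom 5 bits -> offset = 9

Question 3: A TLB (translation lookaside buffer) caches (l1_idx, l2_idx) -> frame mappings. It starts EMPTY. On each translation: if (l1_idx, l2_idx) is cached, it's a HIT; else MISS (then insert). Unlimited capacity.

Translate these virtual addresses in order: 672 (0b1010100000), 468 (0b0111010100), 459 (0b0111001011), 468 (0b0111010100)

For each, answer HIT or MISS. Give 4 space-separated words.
Answer: MISS MISS HIT HIT

Derivation:
vaddr=672: (2,5) not in TLB -> MISS, insert
vaddr=468: (1,6) not in TLB -> MISS, insert
vaddr=459: (1,6) in TLB -> HIT
vaddr=468: (1,6) in TLB -> HIT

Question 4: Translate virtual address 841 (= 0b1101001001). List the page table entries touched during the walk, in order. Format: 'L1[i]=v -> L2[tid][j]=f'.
Answer: L1[3]=1 -> L2[1][2]=70

Derivation:
vaddr = 841 = 0b1101001001
Split: l1_idx=3, l2_idx=2, offset=9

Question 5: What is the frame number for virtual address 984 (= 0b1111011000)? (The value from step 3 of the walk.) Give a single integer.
vaddr = 984: l1_idx=3, l2_idx=6
L1[3] = 1; L2[1][6] = 17

Answer: 17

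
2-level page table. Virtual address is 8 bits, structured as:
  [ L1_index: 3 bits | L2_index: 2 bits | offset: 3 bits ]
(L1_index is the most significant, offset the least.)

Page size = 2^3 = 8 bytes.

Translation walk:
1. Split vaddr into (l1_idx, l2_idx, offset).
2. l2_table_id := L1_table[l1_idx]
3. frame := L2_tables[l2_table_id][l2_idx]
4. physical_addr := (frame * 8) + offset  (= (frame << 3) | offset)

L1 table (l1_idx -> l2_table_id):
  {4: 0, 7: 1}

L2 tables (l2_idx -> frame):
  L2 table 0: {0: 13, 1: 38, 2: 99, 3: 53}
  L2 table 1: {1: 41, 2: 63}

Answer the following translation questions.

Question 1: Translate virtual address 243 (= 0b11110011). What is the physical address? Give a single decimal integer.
Answer: 507

Derivation:
vaddr = 243 = 0b11110011
Split: l1_idx=7, l2_idx=2, offset=3
L1[7] = 1
L2[1][2] = 63
paddr = 63 * 8 + 3 = 507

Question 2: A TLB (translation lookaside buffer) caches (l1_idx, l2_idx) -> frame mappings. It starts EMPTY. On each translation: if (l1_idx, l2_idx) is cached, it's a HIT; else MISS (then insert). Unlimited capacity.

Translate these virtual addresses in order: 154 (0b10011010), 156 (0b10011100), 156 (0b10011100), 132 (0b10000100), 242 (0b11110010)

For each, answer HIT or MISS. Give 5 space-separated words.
Answer: MISS HIT HIT MISS MISS

Derivation:
vaddr=154: (4,3) not in TLB -> MISS, insert
vaddr=156: (4,3) in TLB -> HIT
vaddr=156: (4,3) in TLB -> HIT
vaddr=132: (4,0) not in TLB -> MISS, insert
vaddr=242: (7,2) not in TLB -> MISS, insert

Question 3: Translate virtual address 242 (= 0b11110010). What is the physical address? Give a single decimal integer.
Answer: 506

Derivation:
vaddr = 242 = 0b11110010
Split: l1_idx=7, l2_idx=2, offset=2
L1[7] = 1
L2[1][2] = 63
paddr = 63 * 8 + 2 = 506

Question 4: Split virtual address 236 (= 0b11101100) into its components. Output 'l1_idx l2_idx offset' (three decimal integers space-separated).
vaddr = 236 = 0b11101100
  top 3 bits -> l1_idx = 7
  next 2 bits -> l2_idx = 1
  bottom 3 bits -> offset = 4

Answer: 7 1 4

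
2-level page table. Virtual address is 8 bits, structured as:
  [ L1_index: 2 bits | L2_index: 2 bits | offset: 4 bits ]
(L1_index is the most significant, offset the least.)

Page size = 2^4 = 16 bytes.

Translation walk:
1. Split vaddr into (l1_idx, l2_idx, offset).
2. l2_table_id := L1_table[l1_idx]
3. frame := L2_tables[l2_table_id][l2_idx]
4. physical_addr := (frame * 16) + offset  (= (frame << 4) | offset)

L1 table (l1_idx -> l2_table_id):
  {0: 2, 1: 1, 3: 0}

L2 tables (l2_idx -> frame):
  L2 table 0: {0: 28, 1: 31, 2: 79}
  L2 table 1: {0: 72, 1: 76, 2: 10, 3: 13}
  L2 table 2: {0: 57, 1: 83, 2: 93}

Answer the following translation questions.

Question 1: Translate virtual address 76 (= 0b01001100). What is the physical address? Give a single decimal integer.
Answer: 1164

Derivation:
vaddr = 76 = 0b01001100
Split: l1_idx=1, l2_idx=0, offset=12
L1[1] = 1
L2[1][0] = 72
paddr = 72 * 16 + 12 = 1164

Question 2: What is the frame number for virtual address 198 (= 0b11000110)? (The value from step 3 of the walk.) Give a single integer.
Answer: 28

Derivation:
vaddr = 198: l1_idx=3, l2_idx=0
L1[3] = 0; L2[0][0] = 28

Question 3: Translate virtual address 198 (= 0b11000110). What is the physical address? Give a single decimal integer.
vaddr = 198 = 0b11000110
Split: l1_idx=3, l2_idx=0, offset=6
L1[3] = 0
L2[0][0] = 28
paddr = 28 * 16 + 6 = 454

Answer: 454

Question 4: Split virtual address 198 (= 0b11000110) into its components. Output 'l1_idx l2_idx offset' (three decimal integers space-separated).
vaddr = 198 = 0b11000110
  top 2 bits -> l1_idx = 3
  next 2 bits -> l2_idx = 0
  bottom 4 bits -> offset = 6

Answer: 3 0 6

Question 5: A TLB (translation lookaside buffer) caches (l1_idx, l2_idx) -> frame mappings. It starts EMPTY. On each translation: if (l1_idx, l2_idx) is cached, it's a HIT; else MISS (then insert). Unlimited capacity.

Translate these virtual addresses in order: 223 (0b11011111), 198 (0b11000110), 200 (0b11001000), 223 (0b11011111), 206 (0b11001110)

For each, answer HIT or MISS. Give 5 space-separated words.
vaddr=223: (3,1) not in TLB -> MISS, insert
vaddr=198: (3,0) not in TLB -> MISS, insert
vaddr=200: (3,0) in TLB -> HIT
vaddr=223: (3,1) in TLB -> HIT
vaddr=206: (3,0) in TLB -> HIT

Answer: MISS MISS HIT HIT HIT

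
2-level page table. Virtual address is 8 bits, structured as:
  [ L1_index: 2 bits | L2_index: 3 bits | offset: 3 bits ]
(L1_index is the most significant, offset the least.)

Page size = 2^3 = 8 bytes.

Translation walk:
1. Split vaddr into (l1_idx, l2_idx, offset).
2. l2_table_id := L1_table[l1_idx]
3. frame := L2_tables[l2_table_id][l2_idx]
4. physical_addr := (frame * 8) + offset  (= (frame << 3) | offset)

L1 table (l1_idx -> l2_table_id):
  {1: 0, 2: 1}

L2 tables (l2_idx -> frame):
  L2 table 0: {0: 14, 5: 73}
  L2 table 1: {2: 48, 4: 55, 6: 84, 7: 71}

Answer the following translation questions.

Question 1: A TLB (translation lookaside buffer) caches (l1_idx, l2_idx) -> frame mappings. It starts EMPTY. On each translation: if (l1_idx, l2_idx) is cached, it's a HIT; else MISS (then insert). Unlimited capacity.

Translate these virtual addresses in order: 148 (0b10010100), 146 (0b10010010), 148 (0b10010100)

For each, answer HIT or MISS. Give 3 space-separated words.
Answer: MISS HIT HIT

Derivation:
vaddr=148: (2,2) not in TLB -> MISS, insert
vaddr=146: (2,2) in TLB -> HIT
vaddr=148: (2,2) in TLB -> HIT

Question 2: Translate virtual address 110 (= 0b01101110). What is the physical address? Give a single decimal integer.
vaddr = 110 = 0b01101110
Split: l1_idx=1, l2_idx=5, offset=6
L1[1] = 0
L2[0][5] = 73
paddr = 73 * 8 + 6 = 590

Answer: 590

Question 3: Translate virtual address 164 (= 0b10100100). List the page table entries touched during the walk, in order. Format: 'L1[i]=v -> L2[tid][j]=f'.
vaddr = 164 = 0b10100100
Split: l1_idx=2, l2_idx=4, offset=4

Answer: L1[2]=1 -> L2[1][4]=55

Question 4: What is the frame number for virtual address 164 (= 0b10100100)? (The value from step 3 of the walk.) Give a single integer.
Answer: 55

Derivation:
vaddr = 164: l1_idx=2, l2_idx=4
L1[2] = 1; L2[1][4] = 55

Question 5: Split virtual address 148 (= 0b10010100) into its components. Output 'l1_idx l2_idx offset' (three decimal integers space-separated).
vaddr = 148 = 0b10010100
  top 2 bits -> l1_idx = 2
  next 3 bits -> l2_idx = 2
  bottom 3 bits -> offset = 4

Answer: 2 2 4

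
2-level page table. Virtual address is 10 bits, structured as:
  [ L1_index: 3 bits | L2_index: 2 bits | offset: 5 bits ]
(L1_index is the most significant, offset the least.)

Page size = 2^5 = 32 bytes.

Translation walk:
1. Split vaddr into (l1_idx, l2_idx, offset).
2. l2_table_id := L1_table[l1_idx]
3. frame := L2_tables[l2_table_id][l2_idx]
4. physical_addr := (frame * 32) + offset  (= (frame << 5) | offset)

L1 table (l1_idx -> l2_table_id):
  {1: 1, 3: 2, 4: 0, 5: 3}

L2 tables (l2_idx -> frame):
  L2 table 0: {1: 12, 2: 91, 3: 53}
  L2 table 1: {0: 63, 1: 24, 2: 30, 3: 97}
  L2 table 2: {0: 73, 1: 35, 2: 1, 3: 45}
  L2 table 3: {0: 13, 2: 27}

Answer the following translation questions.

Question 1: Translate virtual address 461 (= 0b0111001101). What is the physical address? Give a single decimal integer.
Answer: 45

Derivation:
vaddr = 461 = 0b0111001101
Split: l1_idx=3, l2_idx=2, offset=13
L1[3] = 2
L2[2][2] = 1
paddr = 1 * 32 + 13 = 45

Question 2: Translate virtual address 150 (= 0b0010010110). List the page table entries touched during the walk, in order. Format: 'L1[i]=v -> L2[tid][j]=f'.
Answer: L1[1]=1 -> L2[1][0]=63

Derivation:
vaddr = 150 = 0b0010010110
Split: l1_idx=1, l2_idx=0, offset=22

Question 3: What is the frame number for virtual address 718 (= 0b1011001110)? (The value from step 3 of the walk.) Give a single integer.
vaddr = 718: l1_idx=5, l2_idx=2
L1[5] = 3; L2[3][2] = 27

Answer: 27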